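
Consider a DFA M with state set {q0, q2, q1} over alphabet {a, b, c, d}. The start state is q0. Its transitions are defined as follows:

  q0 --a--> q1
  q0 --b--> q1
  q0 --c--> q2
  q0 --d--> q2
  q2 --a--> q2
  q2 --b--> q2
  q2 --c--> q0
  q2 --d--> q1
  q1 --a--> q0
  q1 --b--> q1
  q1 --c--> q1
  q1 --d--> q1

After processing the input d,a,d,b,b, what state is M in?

Trace: q0 -d-> q2 -a-> q2 -d-> q1 -b-> q1 -b-> q1

q1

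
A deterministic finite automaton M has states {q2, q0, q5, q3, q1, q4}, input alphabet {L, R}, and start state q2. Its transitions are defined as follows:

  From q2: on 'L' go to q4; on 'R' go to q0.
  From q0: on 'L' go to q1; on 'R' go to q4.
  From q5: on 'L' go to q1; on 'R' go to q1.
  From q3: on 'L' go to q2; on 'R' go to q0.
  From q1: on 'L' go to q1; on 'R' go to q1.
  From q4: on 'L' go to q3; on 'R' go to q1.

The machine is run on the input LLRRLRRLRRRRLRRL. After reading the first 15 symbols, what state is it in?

Trace: q2 -L-> q4 -L-> q3 -R-> q0 -R-> q4 -L-> q3 -R-> q0 -R-> q4 -L-> q3 -R-> q0 -R-> q4 -R-> q1 -R-> q1 -L-> q1 -R-> q1 -R-> q1
After 15 symbols: q1.

q1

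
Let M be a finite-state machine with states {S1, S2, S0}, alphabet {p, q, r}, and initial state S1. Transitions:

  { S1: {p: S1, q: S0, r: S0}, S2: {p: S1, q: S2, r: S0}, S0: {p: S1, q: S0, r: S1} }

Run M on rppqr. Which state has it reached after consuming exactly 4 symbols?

start at S1
read 'r': S1 → S0
read 'p': S0 → S1
read 'p': S1 → S1
read 'q': S1 → S0
After 4 symbols: S0.

S0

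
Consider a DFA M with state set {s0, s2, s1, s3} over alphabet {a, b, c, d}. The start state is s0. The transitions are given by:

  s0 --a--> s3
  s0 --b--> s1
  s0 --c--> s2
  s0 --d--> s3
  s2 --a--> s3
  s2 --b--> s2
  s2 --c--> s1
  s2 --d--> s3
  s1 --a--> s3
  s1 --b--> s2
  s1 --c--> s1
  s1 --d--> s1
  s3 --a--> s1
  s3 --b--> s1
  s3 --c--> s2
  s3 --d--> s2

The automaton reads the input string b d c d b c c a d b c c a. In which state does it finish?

s3

start at s0
read 'b': s0 → s1
read 'd': s1 → s1
read 'c': s1 → s1
read 'd': s1 → s1
read 'b': s1 → s2
read 'c': s2 → s1
read 'c': s1 → s1
read 'a': s1 → s3
read 'd': s3 → s2
read 'b': s2 → s2
read 'c': s2 → s1
read 'c': s1 → s1
read 'a': s1 → s3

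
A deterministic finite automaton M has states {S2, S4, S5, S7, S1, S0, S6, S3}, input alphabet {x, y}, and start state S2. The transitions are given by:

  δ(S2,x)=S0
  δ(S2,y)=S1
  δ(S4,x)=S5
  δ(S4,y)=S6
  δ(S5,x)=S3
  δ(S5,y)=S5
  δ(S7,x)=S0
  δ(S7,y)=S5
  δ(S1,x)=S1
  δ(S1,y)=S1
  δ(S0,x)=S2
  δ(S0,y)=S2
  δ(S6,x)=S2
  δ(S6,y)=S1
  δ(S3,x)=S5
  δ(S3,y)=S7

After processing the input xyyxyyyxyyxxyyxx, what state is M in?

S1

Trace: S2 -x-> S0 -y-> S2 -y-> S1 -x-> S1 -y-> S1 -y-> S1 -y-> S1 -x-> S1 -y-> S1 -y-> S1 -x-> S1 -x-> S1 -y-> S1 -y-> S1 -x-> S1 -x-> S1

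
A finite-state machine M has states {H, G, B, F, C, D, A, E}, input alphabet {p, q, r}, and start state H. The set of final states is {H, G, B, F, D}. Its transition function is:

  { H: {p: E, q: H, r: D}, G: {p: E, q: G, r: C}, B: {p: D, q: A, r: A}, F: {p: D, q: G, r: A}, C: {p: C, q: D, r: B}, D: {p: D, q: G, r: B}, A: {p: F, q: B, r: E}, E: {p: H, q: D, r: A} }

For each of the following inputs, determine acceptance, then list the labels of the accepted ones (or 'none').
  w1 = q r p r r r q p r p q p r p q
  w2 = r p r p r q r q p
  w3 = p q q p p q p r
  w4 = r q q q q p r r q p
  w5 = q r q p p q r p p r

w1:
  start at H
  read 'q': H → H
  read 'r': H → D
  read 'p': D → D
  read 'r': D → B
  read 'r': B → A
  read 'r': A → E
  read 'q': E → D
  read 'p': D → D
  read 'r': D → B
  read 'p': B → D
  read 'q': D → G
  read 'p': G → E
  read 'r': E → A
  read 'p': A → F
  read 'q': F → G
  end G, accepted
w2:
  start at H
  read 'r': H → D
  read 'p': D → D
  read 'r': D → B
  read 'p': B → D
  read 'r': D → B
  read 'q': B → A
  read 'r': A → E
  read 'q': E → D
  read 'p': D → D
  end D, accepted
w3:
  start at H
  read 'p': H → E
  read 'q': E → D
  read 'q': D → G
  read 'p': G → E
  read 'p': E → H
  read 'q': H → H
  read 'p': H → E
  read 'r': E → A
  end A, rejected
w4:
  start at H
  read 'r': H → D
  read 'q': D → G
  read 'q': G → G
  read 'q': G → G
  read 'q': G → G
  read 'p': G → E
  read 'r': E → A
  read 'r': A → E
  read 'q': E → D
  read 'p': D → D
  end D, accepted
w5:
  start at H
  read 'q': H → H
  read 'r': H → D
  read 'q': D → G
  read 'p': G → E
  read 'p': E → H
  read 'q': H → H
  read 'r': H → D
  read 'p': D → D
  read 'p': D → D
  read 'r': D → B
  end B, accepted

w1, w2, w4, w5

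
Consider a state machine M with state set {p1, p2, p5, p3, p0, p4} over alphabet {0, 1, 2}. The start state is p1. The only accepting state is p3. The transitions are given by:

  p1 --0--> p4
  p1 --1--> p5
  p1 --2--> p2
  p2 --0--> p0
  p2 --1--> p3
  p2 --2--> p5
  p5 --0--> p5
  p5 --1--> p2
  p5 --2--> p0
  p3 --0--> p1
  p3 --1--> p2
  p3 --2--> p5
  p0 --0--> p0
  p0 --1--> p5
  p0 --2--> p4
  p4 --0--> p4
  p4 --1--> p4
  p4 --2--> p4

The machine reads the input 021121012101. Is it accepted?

Trace: p1 -0-> p4 -2-> p4 -1-> p4 -1-> p4 -2-> p4 -1-> p4 -0-> p4 -1-> p4 -2-> p4 -1-> p4 -0-> p4 -1-> p4
End state p4 is not accepting.

No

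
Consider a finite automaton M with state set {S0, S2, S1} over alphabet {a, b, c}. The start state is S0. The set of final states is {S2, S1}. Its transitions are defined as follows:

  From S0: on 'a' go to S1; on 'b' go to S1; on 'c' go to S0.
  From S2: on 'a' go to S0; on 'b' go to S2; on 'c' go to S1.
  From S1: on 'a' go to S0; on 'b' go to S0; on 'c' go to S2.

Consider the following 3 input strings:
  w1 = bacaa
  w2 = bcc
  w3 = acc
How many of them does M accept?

2

w1: Trace: S0 -b-> S1 -a-> S0 -c-> S0 -a-> S1 -a-> S0  → end S0, rejected
w2: Trace: S0 -b-> S1 -c-> S2 -c-> S1  → end S1, accepted
w3: Trace: S0 -a-> S1 -c-> S2 -c-> S1  → end S1, accepted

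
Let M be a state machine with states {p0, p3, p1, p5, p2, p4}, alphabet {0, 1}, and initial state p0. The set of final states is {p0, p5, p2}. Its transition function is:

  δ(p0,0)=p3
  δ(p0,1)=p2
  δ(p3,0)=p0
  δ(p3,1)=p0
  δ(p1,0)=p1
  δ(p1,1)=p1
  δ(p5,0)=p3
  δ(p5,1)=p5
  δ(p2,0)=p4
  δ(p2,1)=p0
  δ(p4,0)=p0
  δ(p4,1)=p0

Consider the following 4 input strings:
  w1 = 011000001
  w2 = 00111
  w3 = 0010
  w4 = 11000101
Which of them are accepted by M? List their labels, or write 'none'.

w1: p0 → p3 → p0 → p2 → p4 → p0 → p3 → p0 → p3 → p0  → end p0, accepted
w2: p0 → p3 → p0 → p2 → p0 → p2  → end p2, accepted
w3: p0 → p3 → p0 → p2 → p4  → end p4, rejected
w4: p0 → p2 → p0 → p3 → p0 → p3 → p0 → p3 → p0  → end p0, accepted

w1, w2, w4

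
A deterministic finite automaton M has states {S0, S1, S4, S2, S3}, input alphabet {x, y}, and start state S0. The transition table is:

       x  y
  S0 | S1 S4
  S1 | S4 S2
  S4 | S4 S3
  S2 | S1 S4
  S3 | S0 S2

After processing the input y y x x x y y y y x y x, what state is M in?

start at S0
read 'y': S0 → S4
read 'y': S4 → S3
read 'x': S3 → S0
read 'x': S0 → S1
read 'x': S1 → S4
read 'y': S4 → S3
read 'y': S3 → S2
read 'y': S2 → S4
read 'y': S4 → S3
read 'x': S3 → S0
read 'y': S0 → S4
read 'x': S4 → S4

S4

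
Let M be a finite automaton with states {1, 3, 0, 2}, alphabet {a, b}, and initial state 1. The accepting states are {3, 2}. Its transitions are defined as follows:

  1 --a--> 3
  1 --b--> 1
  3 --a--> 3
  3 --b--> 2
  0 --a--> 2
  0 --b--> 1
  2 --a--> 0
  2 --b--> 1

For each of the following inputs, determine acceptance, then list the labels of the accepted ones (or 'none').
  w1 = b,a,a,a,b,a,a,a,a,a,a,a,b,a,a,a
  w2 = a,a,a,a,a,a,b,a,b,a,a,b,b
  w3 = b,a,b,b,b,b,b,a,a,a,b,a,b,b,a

w1: Trace: 1 -b-> 1 -a-> 3 -a-> 3 -a-> 3 -b-> 2 -a-> 0 -a-> 2 -a-> 0 -a-> 2 -a-> 0 -a-> 2 -a-> 0 -b-> 1 -a-> 3 -a-> 3 -a-> 3  → end 3, accepted
w2: Trace: 1 -a-> 3 -a-> 3 -a-> 3 -a-> 3 -a-> 3 -a-> 3 -b-> 2 -a-> 0 -b-> 1 -a-> 3 -a-> 3 -b-> 2 -b-> 1  → end 1, rejected
w3: Trace: 1 -b-> 1 -a-> 3 -b-> 2 -b-> 1 -b-> 1 -b-> 1 -b-> 1 -a-> 3 -a-> 3 -a-> 3 -b-> 2 -a-> 0 -b-> 1 -b-> 1 -a-> 3  → end 3, accepted

w1, w3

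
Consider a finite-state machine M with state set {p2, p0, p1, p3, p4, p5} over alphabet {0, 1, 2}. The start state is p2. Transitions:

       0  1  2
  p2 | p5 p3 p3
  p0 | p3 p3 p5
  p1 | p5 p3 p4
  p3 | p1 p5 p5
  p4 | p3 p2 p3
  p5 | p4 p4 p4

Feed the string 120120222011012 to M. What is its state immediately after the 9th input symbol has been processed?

Trace: p2 -1-> p3 -2-> p5 -0-> p4 -1-> p2 -2-> p3 -0-> p1 -2-> p4 -2-> p3 -2-> p5
After 9 symbols: p5.

p5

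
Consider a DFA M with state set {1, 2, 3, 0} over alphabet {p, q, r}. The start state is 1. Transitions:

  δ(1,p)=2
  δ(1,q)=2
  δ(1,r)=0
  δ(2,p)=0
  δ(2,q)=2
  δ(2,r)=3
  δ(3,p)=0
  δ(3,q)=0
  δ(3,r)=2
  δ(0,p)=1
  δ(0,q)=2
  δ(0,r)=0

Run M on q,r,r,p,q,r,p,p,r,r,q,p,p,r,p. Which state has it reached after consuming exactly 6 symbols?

start at 1
read 'q': 1 → 2
read 'r': 2 → 3
read 'r': 3 → 2
read 'p': 2 → 0
read 'q': 0 → 2
read 'r': 2 → 3
After 6 symbols: 3.

3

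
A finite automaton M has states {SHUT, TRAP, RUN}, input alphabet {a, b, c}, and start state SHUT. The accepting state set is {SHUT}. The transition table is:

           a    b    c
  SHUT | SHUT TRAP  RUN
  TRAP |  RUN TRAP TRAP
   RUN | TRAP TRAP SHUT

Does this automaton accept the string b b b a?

Trace: SHUT -b-> TRAP -b-> TRAP -b-> TRAP -a-> RUN
End state RUN is not accepting.

No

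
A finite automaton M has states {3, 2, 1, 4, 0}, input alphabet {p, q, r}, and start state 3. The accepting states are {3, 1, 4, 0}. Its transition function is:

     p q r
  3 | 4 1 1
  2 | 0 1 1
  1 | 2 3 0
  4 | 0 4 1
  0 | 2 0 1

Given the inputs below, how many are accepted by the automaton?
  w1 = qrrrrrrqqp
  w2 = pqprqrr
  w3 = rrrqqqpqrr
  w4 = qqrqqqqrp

w1:
  start at 3
  read 'q': 3 → 1
  read 'r': 1 → 0
  read 'r': 0 → 1
  read 'r': 1 → 0
  read 'r': 0 → 1
  read 'r': 1 → 0
  read 'r': 0 → 1
  read 'q': 1 → 3
  read 'q': 3 → 1
  read 'p': 1 → 2
  end 2, rejected
w2:
  start at 3
  read 'p': 3 → 4
  read 'q': 4 → 4
  read 'p': 4 → 0
  read 'r': 0 → 1
  read 'q': 1 → 3
  read 'r': 3 → 1
  read 'r': 1 → 0
  end 0, accepted
w3:
  start at 3
  read 'r': 3 → 1
  read 'r': 1 → 0
  read 'r': 0 → 1
  read 'q': 1 → 3
  read 'q': 3 → 1
  read 'q': 1 → 3
  read 'p': 3 → 4
  read 'q': 4 → 4
  read 'r': 4 → 1
  read 'r': 1 → 0
  end 0, accepted
w4:
  start at 3
  read 'q': 3 → 1
  read 'q': 1 → 3
  read 'r': 3 → 1
  read 'q': 1 → 3
  read 'q': 3 → 1
  read 'q': 1 → 3
  read 'q': 3 → 1
  read 'r': 1 → 0
  read 'p': 0 → 2
  end 2, rejected

2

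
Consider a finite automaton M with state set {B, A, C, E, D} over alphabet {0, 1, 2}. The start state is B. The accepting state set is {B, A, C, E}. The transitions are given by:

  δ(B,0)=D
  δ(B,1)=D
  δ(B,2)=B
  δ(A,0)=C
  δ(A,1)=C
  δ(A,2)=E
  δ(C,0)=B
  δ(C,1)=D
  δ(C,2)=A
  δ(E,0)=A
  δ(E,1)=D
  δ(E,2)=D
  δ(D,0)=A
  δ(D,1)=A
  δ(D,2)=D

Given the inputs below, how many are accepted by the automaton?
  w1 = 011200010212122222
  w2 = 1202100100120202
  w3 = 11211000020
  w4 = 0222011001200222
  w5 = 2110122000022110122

2

w1: Trace: B -0-> D -1-> A -1-> C -2-> A -0-> C -0-> B -0-> D -1-> A -0-> C -2-> A -1-> C -2-> A -1-> C -2-> A -2-> E -2-> D -2-> D -2-> D  → end D, rejected
w2: Trace: B -1-> D -2-> D -0-> A -2-> E -1-> D -0-> A -0-> C -1-> D -0-> A -0-> C -1-> D -2-> D -0-> A -2-> E -0-> A -2-> E  → end E, accepted
w3: Trace: B -1-> D -1-> A -2-> E -1-> D -1-> A -0-> C -0-> B -0-> D -0-> A -2-> E -0-> A  → end A, accepted
w4: Trace: B -0-> D -2-> D -2-> D -2-> D -0-> A -1-> C -1-> D -0-> A -0-> C -1-> D -2-> D -0-> A -0-> C -2-> A -2-> E -2-> D  → end D, rejected
w5: Trace: B -2-> B -1-> D -1-> A -0-> C -1-> D -2-> D -2-> D -0-> A -0-> C -0-> B -0-> D -2-> D -2-> D -1-> A -1-> C -0-> B -1-> D -2-> D -2-> D  → end D, rejected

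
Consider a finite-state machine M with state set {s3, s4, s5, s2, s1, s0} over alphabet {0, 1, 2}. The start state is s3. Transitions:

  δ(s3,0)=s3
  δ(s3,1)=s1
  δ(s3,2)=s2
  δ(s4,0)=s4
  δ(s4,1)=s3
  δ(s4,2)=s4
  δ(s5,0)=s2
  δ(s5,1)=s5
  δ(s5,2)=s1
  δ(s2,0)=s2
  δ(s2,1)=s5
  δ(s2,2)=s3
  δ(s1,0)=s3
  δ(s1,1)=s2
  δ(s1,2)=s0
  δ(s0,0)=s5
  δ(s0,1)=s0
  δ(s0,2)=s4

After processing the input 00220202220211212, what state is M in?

start at s3
read '0': s3 → s3
read '0': s3 → s3
read '2': s3 → s2
read '2': s2 → s3
read '0': s3 → s3
read '2': s3 → s2
read '0': s2 → s2
read '2': s2 → s3
read '2': s3 → s2
read '2': s2 → s3
read '0': s3 → s3
read '2': s3 → s2
read '1': s2 → s5
read '1': s5 → s5
read '2': s5 → s1
read '1': s1 → s2
read '2': s2 → s3

s3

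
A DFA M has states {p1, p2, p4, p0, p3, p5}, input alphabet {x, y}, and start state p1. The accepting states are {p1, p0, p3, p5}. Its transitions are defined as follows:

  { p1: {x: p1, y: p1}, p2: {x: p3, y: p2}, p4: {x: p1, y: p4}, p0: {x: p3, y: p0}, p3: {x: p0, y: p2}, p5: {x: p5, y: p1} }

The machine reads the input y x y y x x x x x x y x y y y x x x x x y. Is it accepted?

start at p1
read 'y': p1 → p1
read 'x': p1 → p1
read 'y': p1 → p1
read 'y': p1 → p1
read 'x': p1 → p1
read 'x': p1 → p1
read 'x': p1 → p1
read 'x': p1 → p1
read 'x': p1 → p1
read 'x': p1 → p1
read 'y': p1 → p1
read 'x': p1 → p1
read 'y': p1 → p1
read 'y': p1 → p1
read 'y': p1 → p1
read 'x': p1 → p1
read 'x': p1 → p1
read 'x': p1 → p1
read 'x': p1 → p1
read 'x': p1 → p1
read 'y': p1 → p1
End state p1 is accepting.

Yes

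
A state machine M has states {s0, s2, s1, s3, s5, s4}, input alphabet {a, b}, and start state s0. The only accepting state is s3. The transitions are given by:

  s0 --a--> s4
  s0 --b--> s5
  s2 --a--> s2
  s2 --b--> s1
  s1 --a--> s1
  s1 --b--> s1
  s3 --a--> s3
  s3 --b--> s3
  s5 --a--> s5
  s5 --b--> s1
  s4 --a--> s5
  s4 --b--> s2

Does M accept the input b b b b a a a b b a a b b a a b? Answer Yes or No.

start at s0
read 'b': s0 → s5
read 'b': s5 → s1
read 'b': s1 → s1
read 'b': s1 → s1
read 'a': s1 → s1
read 'a': s1 → s1
read 'a': s1 → s1
read 'b': s1 → s1
read 'b': s1 → s1
read 'a': s1 → s1
read 'a': s1 → s1
read 'b': s1 → s1
read 'b': s1 → s1
read 'a': s1 → s1
read 'a': s1 → s1
read 'b': s1 → s1
End state s1 is not accepting.

No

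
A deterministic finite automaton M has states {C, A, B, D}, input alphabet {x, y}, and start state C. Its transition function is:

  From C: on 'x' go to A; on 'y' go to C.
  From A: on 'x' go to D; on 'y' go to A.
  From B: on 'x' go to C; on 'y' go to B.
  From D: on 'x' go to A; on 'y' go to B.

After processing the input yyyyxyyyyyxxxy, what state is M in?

Trace: C -y-> C -y-> C -y-> C -y-> C -x-> A -y-> A -y-> A -y-> A -y-> A -y-> A -x-> D -x-> A -x-> D -y-> B

B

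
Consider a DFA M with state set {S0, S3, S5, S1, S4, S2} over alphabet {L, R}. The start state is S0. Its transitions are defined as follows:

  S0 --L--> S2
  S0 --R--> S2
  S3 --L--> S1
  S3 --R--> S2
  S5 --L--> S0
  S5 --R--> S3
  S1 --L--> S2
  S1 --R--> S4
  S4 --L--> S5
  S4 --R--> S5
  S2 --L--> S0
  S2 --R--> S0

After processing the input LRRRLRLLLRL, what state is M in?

S2

S0 → S2 → S0 → S2 → S0 → S2 → S0 → S2 → S0 → S2 → S0 → S2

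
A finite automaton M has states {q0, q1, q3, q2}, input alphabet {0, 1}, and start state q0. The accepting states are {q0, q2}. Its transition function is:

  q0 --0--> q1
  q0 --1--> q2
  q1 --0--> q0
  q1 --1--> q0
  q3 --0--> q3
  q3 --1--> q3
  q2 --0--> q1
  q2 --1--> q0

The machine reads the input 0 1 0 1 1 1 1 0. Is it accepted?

No

Trace: q0 -0-> q1 -1-> q0 -0-> q1 -1-> q0 -1-> q2 -1-> q0 -1-> q2 -0-> q1
End state q1 is not accepting.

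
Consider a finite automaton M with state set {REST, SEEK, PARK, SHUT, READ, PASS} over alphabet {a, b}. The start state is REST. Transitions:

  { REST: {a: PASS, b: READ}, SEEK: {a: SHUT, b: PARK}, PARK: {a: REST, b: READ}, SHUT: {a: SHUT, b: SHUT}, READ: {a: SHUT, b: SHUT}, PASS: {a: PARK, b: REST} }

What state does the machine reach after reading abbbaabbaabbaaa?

start at REST
read 'a': REST → PASS
read 'b': PASS → REST
read 'b': REST → READ
read 'b': READ → SHUT
read 'a': SHUT → SHUT
read 'a': SHUT → SHUT
read 'b': SHUT → SHUT
read 'b': SHUT → SHUT
read 'a': SHUT → SHUT
read 'a': SHUT → SHUT
read 'b': SHUT → SHUT
read 'b': SHUT → SHUT
read 'a': SHUT → SHUT
read 'a': SHUT → SHUT
read 'a': SHUT → SHUT

SHUT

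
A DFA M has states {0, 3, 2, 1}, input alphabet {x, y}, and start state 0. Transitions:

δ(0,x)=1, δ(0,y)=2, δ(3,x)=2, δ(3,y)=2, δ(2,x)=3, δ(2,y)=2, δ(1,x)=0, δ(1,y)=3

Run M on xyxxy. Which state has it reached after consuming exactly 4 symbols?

3

0 → 1 → 3 → 2 → 3
After 4 symbols: 3.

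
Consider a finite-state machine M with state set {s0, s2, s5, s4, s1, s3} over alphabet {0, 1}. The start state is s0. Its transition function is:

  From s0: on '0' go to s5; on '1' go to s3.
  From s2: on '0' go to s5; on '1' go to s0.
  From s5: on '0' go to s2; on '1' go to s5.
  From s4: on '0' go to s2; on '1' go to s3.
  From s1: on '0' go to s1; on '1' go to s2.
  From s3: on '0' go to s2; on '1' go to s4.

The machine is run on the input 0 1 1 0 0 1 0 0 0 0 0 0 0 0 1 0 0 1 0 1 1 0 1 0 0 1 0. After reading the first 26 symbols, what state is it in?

s0

s0 → s5 → s5 → s5 → s2 → s5 → s5 → s2 → s5 → s2 → s5 → s2 → s5 → s2 → s5 → s5 → s2 → s5 → s5 → s2 → s0 → s3 → s2 → s0 → s5 → s2 → s0
After 26 symbols: s0.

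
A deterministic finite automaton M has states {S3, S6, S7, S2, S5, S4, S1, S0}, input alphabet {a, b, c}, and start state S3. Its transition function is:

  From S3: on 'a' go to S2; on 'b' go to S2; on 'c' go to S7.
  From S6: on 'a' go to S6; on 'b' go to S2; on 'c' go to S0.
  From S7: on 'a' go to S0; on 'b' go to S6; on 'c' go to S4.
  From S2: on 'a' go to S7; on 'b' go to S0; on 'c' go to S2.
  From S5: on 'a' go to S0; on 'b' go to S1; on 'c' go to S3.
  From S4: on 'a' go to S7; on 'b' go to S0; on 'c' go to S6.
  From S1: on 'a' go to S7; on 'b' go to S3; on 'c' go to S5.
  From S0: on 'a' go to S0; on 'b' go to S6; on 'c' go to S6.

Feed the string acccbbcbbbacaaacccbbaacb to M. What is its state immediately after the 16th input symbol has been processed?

S0

Trace: S3 -a-> S2 -c-> S2 -c-> S2 -c-> S2 -b-> S0 -b-> S6 -c-> S0 -b-> S6 -b-> S2 -b-> S0 -a-> S0 -c-> S6 -a-> S6 -a-> S6 -a-> S6 -c-> S0
After 16 symbols: S0.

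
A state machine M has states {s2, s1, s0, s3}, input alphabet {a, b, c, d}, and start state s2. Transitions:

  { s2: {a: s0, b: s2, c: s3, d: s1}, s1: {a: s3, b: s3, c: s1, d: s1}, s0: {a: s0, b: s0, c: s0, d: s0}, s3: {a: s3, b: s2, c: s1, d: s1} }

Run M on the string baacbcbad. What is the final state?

s0

Trace: s2 -b-> s2 -a-> s0 -a-> s0 -c-> s0 -b-> s0 -c-> s0 -b-> s0 -a-> s0 -d-> s0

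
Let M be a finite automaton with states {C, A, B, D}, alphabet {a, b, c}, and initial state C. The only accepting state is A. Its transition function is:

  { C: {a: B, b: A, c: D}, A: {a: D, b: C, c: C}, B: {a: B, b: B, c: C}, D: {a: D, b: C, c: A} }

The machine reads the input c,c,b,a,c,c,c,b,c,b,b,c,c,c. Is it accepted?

Yes

C → D → A → C → B → C → D → A → C → D → C → A → C → D → A
End state A is accepting.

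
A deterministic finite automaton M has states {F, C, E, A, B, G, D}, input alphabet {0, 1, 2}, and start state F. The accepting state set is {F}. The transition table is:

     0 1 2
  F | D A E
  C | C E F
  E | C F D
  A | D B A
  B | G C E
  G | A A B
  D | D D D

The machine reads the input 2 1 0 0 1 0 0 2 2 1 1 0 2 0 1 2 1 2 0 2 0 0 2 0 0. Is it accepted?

No

start at F
read '2': F → E
read '1': E → F
read '0': F → D
read '0': D → D
read '1': D → D
read '0': D → D
read '0': D → D
read '2': D → D
read '2': D → D
read '1': D → D
read '1': D → D
read '0': D → D
read '2': D → D
read '0': D → D
read '1': D → D
read '2': D → D
read '1': D → D
read '2': D → D
read '0': D → D
read '2': D → D
read '0': D → D
read '0': D → D
read '2': D → D
read '0': D → D
read '0': D → D
End state D is not accepting.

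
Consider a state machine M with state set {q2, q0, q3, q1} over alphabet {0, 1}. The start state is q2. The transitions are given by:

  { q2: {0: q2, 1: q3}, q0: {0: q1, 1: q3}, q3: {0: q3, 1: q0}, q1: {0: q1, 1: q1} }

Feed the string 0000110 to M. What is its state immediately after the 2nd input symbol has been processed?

Trace: q2 -0-> q2 -0-> q2
After 2 symbols: q2.

q2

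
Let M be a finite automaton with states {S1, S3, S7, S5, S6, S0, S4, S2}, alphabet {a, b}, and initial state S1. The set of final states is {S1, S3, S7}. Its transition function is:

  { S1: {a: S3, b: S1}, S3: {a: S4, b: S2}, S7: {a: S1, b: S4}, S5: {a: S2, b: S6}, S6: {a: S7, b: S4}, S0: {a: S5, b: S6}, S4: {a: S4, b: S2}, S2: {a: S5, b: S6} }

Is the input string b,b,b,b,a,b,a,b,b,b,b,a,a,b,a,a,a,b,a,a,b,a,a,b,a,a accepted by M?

No

S1 → S1 → S1 → S1 → S1 → S3 → S2 → S5 → S6 → S4 → S2 → S6 → S7 → S1 → S1 → S3 → S4 → S4 → S2 → S5 → S2 → S6 → S7 → S1 → S1 → S3 → S4
End state S4 is not accepting.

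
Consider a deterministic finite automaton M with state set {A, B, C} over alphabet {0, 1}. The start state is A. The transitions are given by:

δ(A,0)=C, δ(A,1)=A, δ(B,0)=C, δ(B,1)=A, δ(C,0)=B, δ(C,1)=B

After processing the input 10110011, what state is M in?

A → A → C → B → A → C → B → A → A

A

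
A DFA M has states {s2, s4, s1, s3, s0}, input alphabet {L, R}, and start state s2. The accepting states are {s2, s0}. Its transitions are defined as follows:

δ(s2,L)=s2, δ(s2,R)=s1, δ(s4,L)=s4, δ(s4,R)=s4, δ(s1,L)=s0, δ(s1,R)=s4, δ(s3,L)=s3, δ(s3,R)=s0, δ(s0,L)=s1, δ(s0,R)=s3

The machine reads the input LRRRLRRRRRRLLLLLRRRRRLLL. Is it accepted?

No

Trace: s2 -L-> s2 -R-> s1 -R-> s4 -R-> s4 -L-> s4 -R-> s4 -R-> s4 -R-> s4 -R-> s4 -R-> s4 -R-> s4 -L-> s4 -L-> s4 -L-> s4 -L-> s4 -L-> s4 -R-> s4 -R-> s4 -R-> s4 -R-> s4 -R-> s4 -L-> s4 -L-> s4 -L-> s4
End state s4 is not accepting.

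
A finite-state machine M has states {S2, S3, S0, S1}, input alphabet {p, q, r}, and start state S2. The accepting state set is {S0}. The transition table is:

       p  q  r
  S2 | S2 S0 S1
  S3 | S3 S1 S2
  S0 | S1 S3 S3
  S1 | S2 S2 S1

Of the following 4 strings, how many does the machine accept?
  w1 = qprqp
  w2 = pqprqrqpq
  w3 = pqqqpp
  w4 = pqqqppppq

2

w1: Trace: S2 -q-> S0 -p-> S1 -r-> S1 -q-> S2 -p-> S2  → end S2, rejected
w2: Trace: S2 -p-> S2 -q-> S0 -p-> S1 -r-> S1 -q-> S2 -r-> S1 -q-> S2 -p-> S2 -q-> S0  → end S0, accepted
w3: Trace: S2 -p-> S2 -q-> S0 -q-> S3 -q-> S1 -p-> S2 -p-> S2  → end S2, rejected
w4: Trace: S2 -p-> S2 -q-> S0 -q-> S3 -q-> S1 -p-> S2 -p-> S2 -p-> S2 -p-> S2 -q-> S0  → end S0, accepted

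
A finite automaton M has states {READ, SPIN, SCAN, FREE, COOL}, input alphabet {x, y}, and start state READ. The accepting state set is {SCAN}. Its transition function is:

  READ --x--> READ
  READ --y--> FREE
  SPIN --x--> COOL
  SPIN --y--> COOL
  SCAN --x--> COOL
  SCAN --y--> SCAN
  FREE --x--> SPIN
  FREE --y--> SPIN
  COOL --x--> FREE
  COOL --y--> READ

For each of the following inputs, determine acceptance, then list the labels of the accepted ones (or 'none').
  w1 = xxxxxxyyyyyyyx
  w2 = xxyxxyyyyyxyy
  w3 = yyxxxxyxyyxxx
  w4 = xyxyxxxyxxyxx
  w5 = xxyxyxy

w1:
  start at READ
  read 'x': READ → READ
  read 'x': READ → READ
  read 'x': READ → READ
  read 'x': READ → READ
  read 'x': READ → READ
  read 'x': READ → READ
  read 'y': READ → FREE
  read 'y': FREE → SPIN
  read 'y': SPIN → COOL
  read 'y': COOL → READ
  read 'y': READ → FREE
  read 'y': FREE → SPIN
  read 'y': SPIN → COOL
  read 'x': COOL → FREE
  end FREE, rejected
w2:
  start at READ
  read 'x': READ → READ
  read 'x': READ → READ
  read 'y': READ → FREE
  read 'x': FREE → SPIN
  read 'x': SPIN → COOL
  read 'y': COOL → READ
  read 'y': READ → FREE
  read 'y': FREE → SPIN
  read 'y': SPIN → COOL
  read 'y': COOL → READ
  read 'x': READ → READ
  read 'y': READ → FREE
  read 'y': FREE → SPIN
  end SPIN, rejected
w3:
  start at READ
  read 'y': READ → FREE
  read 'y': FREE → SPIN
  read 'x': SPIN → COOL
  read 'x': COOL → FREE
  read 'x': FREE → SPIN
  read 'x': SPIN → COOL
  read 'y': COOL → READ
  read 'x': READ → READ
  read 'y': READ → FREE
  read 'y': FREE → SPIN
  read 'x': SPIN → COOL
  read 'x': COOL → FREE
  read 'x': FREE → SPIN
  end SPIN, rejected
w4:
  start at READ
  read 'x': READ → READ
  read 'y': READ → FREE
  read 'x': FREE → SPIN
  read 'y': SPIN → COOL
  read 'x': COOL → FREE
  read 'x': FREE → SPIN
  read 'x': SPIN → COOL
  read 'y': COOL → READ
  read 'x': READ → READ
  read 'x': READ → READ
  read 'y': READ → FREE
  read 'x': FREE → SPIN
  read 'x': SPIN → COOL
  end COOL, rejected
w5:
  start at READ
  read 'x': READ → READ
  read 'x': READ → READ
  read 'y': READ → FREE
  read 'x': FREE → SPIN
  read 'y': SPIN → COOL
  read 'x': COOL → FREE
  read 'y': FREE → SPIN
  end SPIN, rejected

none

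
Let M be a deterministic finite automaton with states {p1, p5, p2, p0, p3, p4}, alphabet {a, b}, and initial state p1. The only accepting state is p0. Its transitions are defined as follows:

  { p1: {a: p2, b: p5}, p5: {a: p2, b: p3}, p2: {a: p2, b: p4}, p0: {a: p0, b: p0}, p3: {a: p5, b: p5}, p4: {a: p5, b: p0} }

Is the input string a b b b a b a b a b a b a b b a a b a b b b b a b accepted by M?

Yes

start at p1
read 'a': p1 → p2
read 'b': p2 → p4
read 'b': p4 → p0
read 'b': p0 → p0
read 'a': p0 → p0
read 'b': p0 → p0
read 'a': p0 → p0
read 'b': p0 → p0
read 'a': p0 → p0
read 'b': p0 → p0
read 'a': p0 → p0
read 'b': p0 → p0
read 'a': p0 → p0
read 'b': p0 → p0
read 'b': p0 → p0
read 'a': p0 → p0
read 'a': p0 → p0
read 'b': p0 → p0
read 'a': p0 → p0
read 'b': p0 → p0
read 'b': p0 → p0
read 'b': p0 → p0
read 'b': p0 → p0
read 'a': p0 → p0
read 'b': p0 → p0
End state p0 is accepting.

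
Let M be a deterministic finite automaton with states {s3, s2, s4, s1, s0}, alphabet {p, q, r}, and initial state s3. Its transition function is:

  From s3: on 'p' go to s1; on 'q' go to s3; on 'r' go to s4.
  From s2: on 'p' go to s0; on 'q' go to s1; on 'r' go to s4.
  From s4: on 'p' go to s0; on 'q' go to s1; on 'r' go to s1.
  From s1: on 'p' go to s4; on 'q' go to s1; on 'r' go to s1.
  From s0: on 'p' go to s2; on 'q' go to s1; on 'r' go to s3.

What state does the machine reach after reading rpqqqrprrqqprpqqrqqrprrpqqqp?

Trace: s3 -r-> s4 -p-> s0 -q-> s1 -q-> s1 -q-> s1 -r-> s1 -p-> s4 -r-> s1 -r-> s1 -q-> s1 -q-> s1 -p-> s4 -r-> s1 -p-> s4 -q-> s1 -q-> s1 -r-> s1 -q-> s1 -q-> s1 -r-> s1 -p-> s4 -r-> s1 -r-> s1 -p-> s4 -q-> s1 -q-> s1 -q-> s1 -p-> s4

s4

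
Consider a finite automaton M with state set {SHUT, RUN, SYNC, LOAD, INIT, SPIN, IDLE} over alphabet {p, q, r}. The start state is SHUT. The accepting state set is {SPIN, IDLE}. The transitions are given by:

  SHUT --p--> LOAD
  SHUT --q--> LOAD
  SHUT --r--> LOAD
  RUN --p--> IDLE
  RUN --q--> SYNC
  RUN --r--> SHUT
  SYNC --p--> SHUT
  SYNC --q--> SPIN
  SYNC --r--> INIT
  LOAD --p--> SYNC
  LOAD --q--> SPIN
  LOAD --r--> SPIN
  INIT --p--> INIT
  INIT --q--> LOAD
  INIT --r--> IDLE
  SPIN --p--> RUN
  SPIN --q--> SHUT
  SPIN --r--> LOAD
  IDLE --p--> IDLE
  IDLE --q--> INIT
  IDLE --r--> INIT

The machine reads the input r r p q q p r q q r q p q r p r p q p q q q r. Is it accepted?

No

start at SHUT
read 'r': SHUT → LOAD
read 'r': LOAD → SPIN
read 'p': SPIN → RUN
read 'q': RUN → SYNC
read 'q': SYNC → SPIN
read 'p': SPIN → RUN
read 'r': RUN → SHUT
read 'q': SHUT → LOAD
read 'q': LOAD → SPIN
read 'r': SPIN → LOAD
read 'q': LOAD → SPIN
read 'p': SPIN → RUN
read 'q': RUN → SYNC
read 'r': SYNC → INIT
read 'p': INIT → INIT
read 'r': INIT → IDLE
read 'p': IDLE → IDLE
read 'q': IDLE → INIT
read 'p': INIT → INIT
read 'q': INIT → LOAD
read 'q': LOAD → SPIN
read 'q': SPIN → SHUT
read 'r': SHUT → LOAD
End state LOAD is not accepting.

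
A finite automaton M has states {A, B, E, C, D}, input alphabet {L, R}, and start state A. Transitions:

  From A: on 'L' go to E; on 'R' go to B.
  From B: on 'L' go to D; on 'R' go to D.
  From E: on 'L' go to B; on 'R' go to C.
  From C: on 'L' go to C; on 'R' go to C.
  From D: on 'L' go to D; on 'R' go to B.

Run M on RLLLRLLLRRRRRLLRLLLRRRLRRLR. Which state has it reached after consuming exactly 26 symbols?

D

start at A
read 'R': A → B
read 'L': B → D
read 'L': D → D
read 'L': D → D
read 'R': D → B
read 'L': B → D
read 'L': D → D
read 'L': D → D
read 'R': D → B
read 'R': B → D
read 'R': D → B
read 'R': B → D
read 'R': D → B
read 'L': B → D
read 'L': D → D
read 'R': D → B
read 'L': B → D
read 'L': D → D
read 'L': D → D
read 'R': D → B
read 'R': B → D
read 'R': D → B
read 'L': B → D
read 'R': D → B
read 'R': B → D
read 'L': D → D
After 26 symbols: D.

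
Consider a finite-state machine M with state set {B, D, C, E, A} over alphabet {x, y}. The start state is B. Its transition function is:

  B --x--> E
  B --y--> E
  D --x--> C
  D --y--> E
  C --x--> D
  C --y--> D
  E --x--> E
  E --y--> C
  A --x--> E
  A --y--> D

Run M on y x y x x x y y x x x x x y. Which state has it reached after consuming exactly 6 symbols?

Trace: B -y-> E -x-> E -y-> C -x-> D -x-> C -x-> D
After 6 symbols: D.

D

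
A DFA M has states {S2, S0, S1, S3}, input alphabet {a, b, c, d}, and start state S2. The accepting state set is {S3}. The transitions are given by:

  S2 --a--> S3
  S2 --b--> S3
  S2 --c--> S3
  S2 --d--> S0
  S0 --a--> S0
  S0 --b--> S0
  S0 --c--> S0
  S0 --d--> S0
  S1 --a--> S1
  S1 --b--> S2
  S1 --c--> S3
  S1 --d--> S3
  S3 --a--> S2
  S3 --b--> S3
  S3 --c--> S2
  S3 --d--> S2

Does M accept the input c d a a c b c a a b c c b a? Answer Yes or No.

S2 → S3 → S2 → S3 → S2 → S3 → S3 → S2 → S3 → S2 → S3 → S2 → S3 → S3 → S2
End state S2 is not accepting.

No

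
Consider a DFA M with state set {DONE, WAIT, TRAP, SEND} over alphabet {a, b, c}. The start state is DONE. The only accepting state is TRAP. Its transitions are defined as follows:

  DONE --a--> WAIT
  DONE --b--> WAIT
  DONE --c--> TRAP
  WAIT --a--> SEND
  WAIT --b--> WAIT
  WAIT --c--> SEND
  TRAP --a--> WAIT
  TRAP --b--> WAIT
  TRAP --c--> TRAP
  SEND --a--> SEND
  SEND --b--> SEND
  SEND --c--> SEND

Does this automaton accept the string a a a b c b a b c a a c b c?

Trace: DONE -a-> WAIT -a-> SEND -a-> SEND -b-> SEND -c-> SEND -b-> SEND -a-> SEND -b-> SEND -c-> SEND -a-> SEND -a-> SEND -c-> SEND -b-> SEND -c-> SEND
End state SEND is not accepting.

No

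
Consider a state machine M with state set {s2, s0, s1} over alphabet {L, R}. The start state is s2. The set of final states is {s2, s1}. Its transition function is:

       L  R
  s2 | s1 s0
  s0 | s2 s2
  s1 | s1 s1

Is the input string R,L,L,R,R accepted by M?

Yes

s2 → s0 → s2 → s1 → s1 → s1
End state s1 is accepting.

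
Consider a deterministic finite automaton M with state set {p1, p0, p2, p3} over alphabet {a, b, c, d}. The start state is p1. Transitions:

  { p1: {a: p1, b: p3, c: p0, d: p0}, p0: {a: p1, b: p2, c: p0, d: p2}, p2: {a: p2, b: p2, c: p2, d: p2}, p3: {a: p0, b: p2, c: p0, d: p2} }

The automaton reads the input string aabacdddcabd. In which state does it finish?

p1 → p1 → p1 → p3 → p0 → p0 → p2 → p2 → p2 → p2 → p2 → p2 → p2

p2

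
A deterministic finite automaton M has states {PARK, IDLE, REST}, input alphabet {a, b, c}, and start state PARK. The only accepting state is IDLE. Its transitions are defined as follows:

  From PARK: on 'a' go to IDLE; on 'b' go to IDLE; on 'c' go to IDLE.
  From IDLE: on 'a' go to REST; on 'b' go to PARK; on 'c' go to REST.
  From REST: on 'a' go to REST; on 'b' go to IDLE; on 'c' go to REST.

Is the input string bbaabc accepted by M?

No

start at PARK
read 'b': PARK → IDLE
read 'b': IDLE → PARK
read 'a': PARK → IDLE
read 'a': IDLE → REST
read 'b': REST → IDLE
read 'c': IDLE → REST
End state REST is not accepting.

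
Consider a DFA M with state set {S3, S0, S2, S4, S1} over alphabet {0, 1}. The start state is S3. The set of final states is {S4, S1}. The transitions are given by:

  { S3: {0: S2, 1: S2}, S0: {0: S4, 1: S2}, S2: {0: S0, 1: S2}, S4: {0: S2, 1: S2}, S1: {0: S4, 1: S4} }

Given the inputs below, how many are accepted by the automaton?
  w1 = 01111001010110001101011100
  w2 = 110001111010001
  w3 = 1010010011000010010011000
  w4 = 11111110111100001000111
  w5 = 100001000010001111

w1: S3 → S2 → S2 → S2 → S2 → S2 → S0 → S4 → S2 → S0 → S2 → S0 → S2 → S2 → S0 → S4 → S2 → S2 → S2 → S0 → S2 → S0 → S2 → S2 → S2 → S0 → S4  → end S4, accepted
w2: S3 → S2 → S2 → S0 → S4 → S2 → S2 → S2 → S2 → S2 → S0 → S2 → S0 → S4 → S2 → S2  → end S2, rejected
w3: S3 → S2 → S0 → S2 → S0 → S4 → S2 → S0 → S4 → S2 → S2 → S0 → S4 → S2 → S0 → S2 → S0 → S4 → S2 → S0 → S4 → S2 → S2 → S0 → S4 → S2  → end S2, rejected
w4: S3 → S2 → S2 → S2 → S2 → S2 → S2 → S2 → S0 → S2 → S2 → S2 → S2 → S0 → S4 → S2 → S0 → S2 → S0 → S4 → S2 → S2 → S2 → S2  → end S2, rejected
w5: S3 → S2 → S0 → S4 → S2 → S0 → S2 → S0 → S4 → S2 → S0 → S2 → S0 → S4 → S2 → S2 → S2 → S2 → S2  → end S2, rejected

1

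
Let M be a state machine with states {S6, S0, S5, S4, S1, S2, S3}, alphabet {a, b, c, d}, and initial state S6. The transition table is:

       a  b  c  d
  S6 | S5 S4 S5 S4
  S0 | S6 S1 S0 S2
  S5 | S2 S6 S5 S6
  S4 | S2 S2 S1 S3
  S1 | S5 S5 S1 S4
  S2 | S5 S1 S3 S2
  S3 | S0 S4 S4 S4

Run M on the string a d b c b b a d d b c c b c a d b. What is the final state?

S1

Trace: S6 -a-> S5 -d-> S6 -b-> S4 -c-> S1 -b-> S5 -b-> S6 -a-> S5 -d-> S6 -d-> S4 -b-> S2 -c-> S3 -c-> S4 -b-> S2 -c-> S3 -a-> S0 -d-> S2 -b-> S1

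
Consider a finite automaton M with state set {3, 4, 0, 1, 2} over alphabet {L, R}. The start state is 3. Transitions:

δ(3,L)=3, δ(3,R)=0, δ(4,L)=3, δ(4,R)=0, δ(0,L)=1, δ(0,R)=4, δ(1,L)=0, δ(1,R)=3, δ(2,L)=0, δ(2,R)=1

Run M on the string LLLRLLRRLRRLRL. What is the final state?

3

start at 3
read 'L': 3 → 3
read 'L': 3 → 3
read 'L': 3 → 3
read 'R': 3 → 0
read 'L': 0 → 1
read 'L': 1 → 0
read 'R': 0 → 4
read 'R': 4 → 0
read 'L': 0 → 1
read 'R': 1 → 3
read 'R': 3 → 0
read 'L': 0 → 1
read 'R': 1 → 3
read 'L': 3 → 3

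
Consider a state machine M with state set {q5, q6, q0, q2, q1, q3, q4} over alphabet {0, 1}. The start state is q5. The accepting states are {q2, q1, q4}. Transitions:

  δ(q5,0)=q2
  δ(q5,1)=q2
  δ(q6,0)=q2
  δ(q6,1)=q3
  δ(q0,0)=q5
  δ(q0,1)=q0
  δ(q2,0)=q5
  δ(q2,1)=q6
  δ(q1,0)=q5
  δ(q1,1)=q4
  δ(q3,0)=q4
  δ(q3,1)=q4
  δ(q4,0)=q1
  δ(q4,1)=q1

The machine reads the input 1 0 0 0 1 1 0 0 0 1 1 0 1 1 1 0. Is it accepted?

Trace: q5 -1-> q2 -0-> q5 -0-> q2 -0-> q5 -1-> q2 -1-> q6 -0-> q2 -0-> q5 -0-> q2 -1-> q6 -1-> q3 -0-> q4 -1-> q1 -1-> q4 -1-> q1 -0-> q5
End state q5 is not accepting.

No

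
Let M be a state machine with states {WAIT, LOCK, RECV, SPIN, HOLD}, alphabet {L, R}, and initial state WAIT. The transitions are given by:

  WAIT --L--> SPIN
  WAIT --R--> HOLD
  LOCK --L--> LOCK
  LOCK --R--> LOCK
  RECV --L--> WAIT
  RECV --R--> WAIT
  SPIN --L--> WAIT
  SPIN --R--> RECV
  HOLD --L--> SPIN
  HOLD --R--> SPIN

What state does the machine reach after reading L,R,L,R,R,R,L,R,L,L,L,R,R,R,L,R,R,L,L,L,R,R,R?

HOLD

start at WAIT
read 'L': WAIT → SPIN
read 'R': SPIN → RECV
read 'L': RECV → WAIT
read 'R': WAIT → HOLD
read 'R': HOLD → SPIN
read 'R': SPIN → RECV
read 'L': RECV → WAIT
read 'R': WAIT → HOLD
read 'L': HOLD → SPIN
read 'L': SPIN → WAIT
read 'L': WAIT → SPIN
read 'R': SPIN → RECV
read 'R': RECV → WAIT
read 'R': WAIT → HOLD
read 'L': HOLD → SPIN
read 'R': SPIN → RECV
read 'R': RECV → WAIT
read 'L': WAIT → SPIN
read 'L': SPIN → WAIT
read 'L': WAIT → SPIN
read 'R': SPIN → RECV
read 'R': RECV → WAIT
read 'R': WAIT → HOLD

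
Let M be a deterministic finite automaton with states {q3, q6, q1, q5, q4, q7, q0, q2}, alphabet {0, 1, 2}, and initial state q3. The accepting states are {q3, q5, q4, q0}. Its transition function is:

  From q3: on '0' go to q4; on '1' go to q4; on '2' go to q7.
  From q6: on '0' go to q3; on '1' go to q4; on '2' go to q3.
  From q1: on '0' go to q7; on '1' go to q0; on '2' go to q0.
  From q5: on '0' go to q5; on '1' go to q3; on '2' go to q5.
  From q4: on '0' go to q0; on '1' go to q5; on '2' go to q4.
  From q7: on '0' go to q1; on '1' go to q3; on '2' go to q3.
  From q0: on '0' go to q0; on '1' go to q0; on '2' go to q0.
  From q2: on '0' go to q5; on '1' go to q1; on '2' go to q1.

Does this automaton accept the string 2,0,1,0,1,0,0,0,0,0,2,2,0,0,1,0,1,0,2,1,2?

q3 → q7 → q1 → q0 → q0 → q0 → q0 → q0 → q0 → q0 → q0 → q0 → q0 → q0 → q0 → q0 → q0 → q0 → q0 → q0 → q0 → q0
End state q0 is accepting.

Yes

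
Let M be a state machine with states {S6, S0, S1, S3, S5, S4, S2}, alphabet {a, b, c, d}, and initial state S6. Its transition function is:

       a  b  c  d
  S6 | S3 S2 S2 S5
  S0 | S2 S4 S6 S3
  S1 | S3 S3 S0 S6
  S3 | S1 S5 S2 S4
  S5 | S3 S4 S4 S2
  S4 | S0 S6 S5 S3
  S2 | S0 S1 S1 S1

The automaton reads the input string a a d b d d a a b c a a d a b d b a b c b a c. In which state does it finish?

Trace: S6 -a-> S3 -a-> S1 -d-> S6 -b-> S2 -d-> S1 -d-> S6 -a-> S3 -a-> S1 -b-> S3 -c-> S2 -a-> S0 -a-> S2 -d-> S1 -a-> S3 -b-> S5 -d-> S2 -b-> S1 -a-> S3 -b-> S5 -c-> S4 -b-> S6 -a-> S3 -c-> S2

S2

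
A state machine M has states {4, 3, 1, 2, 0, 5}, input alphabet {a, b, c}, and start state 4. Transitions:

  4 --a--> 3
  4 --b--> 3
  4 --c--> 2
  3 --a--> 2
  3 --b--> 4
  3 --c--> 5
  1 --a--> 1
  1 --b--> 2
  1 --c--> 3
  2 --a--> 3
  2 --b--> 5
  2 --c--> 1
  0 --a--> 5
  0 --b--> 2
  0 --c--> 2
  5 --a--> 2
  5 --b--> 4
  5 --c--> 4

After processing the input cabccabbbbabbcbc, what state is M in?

4

Trace: 4 -c-> 2 -a-> 3 -b-> 4 -c-> 2 -c-> 1 -a-> 1 -b-> 2 -b-> 5 -b-> 4 -b-> 3 -a-> 2 -b-> 5 -b-> 4 -c-> 2 -b-> 5 -c-> 4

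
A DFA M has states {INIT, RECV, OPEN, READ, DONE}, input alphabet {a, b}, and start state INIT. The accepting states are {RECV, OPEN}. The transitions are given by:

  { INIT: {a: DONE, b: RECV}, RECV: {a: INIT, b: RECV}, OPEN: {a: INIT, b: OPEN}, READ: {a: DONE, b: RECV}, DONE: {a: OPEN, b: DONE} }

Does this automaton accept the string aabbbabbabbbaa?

No

INIT → DONE → OPEN → OPEN → OPEN → OPEN → INIT → RECV → RECV → INIT → RECV → RECV → RECV → INIT → DONE
End state DONE is not accepting.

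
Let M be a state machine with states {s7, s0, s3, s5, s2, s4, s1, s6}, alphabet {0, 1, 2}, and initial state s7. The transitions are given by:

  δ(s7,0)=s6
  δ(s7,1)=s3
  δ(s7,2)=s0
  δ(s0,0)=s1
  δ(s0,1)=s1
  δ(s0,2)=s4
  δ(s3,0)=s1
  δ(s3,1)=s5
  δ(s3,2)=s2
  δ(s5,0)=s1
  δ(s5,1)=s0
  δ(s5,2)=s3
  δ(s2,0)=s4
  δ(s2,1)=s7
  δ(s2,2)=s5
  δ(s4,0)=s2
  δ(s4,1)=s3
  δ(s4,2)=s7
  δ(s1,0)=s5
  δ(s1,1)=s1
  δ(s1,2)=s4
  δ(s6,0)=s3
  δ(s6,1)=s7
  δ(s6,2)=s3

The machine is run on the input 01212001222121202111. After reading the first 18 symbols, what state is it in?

s3

start at s7
read '0': s7 → s6
read '1': s6 → s7
read '2': s7 → s0
read '1': s0 → s1
read '2': s1 → s4
read '0': s4 → s2
read '0': s2 → s4
read '1': s4 → s3
read '2': s3 → s2
read '2': s2 → s5
read '2': s5 → s3
read '1': s3 → s5
read '2': s5 → s3
read '1': s3 → s5
read '2': s5 → s3
read '0': s3 → s1
read '2': s1 → s4
read '1': s4 → s3
After 18 symbols: s3.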